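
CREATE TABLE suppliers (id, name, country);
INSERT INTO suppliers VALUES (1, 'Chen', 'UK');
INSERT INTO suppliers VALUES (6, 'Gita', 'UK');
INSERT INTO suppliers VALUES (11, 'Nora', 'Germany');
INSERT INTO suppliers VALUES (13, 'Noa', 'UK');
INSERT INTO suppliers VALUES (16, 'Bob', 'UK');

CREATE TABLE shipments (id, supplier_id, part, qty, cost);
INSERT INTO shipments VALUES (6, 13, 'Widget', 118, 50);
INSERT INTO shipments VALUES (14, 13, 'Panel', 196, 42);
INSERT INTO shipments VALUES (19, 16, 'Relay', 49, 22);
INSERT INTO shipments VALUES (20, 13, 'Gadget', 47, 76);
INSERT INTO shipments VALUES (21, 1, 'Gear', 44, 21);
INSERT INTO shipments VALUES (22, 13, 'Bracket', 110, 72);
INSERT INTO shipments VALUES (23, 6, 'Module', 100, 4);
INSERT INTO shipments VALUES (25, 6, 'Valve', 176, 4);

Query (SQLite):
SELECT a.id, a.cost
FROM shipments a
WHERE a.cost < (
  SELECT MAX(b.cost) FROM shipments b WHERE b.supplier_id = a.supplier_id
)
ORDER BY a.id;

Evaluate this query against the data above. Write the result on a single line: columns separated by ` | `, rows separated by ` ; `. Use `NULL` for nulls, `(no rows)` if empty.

6 | 50 ; 14 | 42 ; 22 | 72

For each shipments row a, compute MAX(cost) over rows sharing a.supplier_id.
Keep row a if a.cost < that per-group MAX.
  supplier_id=1: MAX(cost) = 21
  supplier_id=6: MAX(cost) = 4
  supplier_id=13: MAX(cost) = 76
  supplier_id=16: MAX(cost) = 22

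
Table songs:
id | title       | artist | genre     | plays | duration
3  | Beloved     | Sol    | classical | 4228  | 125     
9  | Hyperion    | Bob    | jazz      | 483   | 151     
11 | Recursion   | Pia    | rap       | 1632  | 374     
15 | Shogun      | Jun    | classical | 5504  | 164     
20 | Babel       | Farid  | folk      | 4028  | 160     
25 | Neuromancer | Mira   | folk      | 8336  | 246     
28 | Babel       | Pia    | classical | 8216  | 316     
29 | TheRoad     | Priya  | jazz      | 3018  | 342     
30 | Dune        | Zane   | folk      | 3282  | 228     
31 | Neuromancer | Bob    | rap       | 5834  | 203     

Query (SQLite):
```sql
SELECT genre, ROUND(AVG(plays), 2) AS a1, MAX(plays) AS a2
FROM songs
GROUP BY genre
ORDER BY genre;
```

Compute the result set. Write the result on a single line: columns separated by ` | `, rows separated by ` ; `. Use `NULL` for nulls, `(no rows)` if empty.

classical | 5982.67 | 8216 ; folk | 5215.33 | 8336 ; jazz | 1750.5 | 3018 ; rap | 3733 | 5834

Group songs by genre.
Per group compute: ROUND(AVG(plays), 2), MAX(plays).
  classical: ids {3, 15, 28} → ROUND(AVG(plays), 2)=5982.67, MAX(plays)=8216
  folk: ids {20, 25, 30} → ROUND(AVG(plays), 2)=5215.33, MAX(plays)=8336
  jazz: ids {9, 29} → ROUND(AVG(plays), 2)=1750.5, MAX(plays)=3018
  rap: ids {11, 31} → ROUND(AVG(plays), 2)=3733, MAX(plays)=5834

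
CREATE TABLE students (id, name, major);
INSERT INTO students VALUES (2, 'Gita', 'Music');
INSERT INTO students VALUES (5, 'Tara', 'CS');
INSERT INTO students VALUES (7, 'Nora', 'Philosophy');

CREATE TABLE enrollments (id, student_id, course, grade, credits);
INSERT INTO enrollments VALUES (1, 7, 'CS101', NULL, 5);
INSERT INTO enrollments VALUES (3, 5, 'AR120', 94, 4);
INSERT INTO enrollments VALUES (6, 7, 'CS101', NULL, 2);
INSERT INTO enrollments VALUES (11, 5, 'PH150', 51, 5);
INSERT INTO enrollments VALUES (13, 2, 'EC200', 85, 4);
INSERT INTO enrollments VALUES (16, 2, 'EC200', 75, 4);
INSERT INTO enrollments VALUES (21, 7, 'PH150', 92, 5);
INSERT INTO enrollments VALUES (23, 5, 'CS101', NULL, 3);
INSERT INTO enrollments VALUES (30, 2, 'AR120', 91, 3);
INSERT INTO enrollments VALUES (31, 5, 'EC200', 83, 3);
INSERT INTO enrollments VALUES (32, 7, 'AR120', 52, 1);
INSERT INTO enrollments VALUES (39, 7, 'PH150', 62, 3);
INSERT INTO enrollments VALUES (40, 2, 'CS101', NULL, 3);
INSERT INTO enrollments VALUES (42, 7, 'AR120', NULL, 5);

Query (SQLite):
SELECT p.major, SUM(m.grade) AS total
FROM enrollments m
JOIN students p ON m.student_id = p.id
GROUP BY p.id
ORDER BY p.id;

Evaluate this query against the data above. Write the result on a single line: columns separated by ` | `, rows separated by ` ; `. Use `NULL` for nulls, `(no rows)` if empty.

Join each enrollments row to its students via student_id.
Group joined rows by students.id; compute SUM(m.grade) per group.
  2: ids {13, 16, 30, 40} → SUM(m.grade)=251
  5: ids {3, 11, 23, 31} → SUM(m.grade)=228
  7: ids {1, 6, 21, 32, 39, 42} → SUM(m.grade)=206

Music | 251 ; CS | 228 ; Philosophy | 206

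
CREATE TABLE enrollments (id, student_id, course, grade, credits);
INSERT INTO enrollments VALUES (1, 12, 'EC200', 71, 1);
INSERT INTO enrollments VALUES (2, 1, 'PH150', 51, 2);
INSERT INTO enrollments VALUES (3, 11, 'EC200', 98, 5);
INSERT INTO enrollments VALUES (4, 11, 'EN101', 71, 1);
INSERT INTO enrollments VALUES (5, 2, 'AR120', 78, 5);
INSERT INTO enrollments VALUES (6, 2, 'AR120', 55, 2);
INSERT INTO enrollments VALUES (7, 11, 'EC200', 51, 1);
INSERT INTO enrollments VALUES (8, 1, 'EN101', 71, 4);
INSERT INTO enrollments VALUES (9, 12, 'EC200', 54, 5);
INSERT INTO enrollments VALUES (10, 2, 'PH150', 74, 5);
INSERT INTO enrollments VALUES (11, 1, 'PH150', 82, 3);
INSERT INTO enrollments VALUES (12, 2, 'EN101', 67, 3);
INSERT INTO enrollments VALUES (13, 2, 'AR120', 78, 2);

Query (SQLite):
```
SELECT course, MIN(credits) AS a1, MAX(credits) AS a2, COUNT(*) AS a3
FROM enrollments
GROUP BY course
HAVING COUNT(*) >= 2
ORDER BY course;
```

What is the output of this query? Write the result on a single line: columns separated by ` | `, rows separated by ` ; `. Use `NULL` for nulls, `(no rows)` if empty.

AR120 | 2 | 5 | 3 ; EC200 | 1 | 5 | 4 ; EN101 | 1 | 4 | 3 ; PH150 | 2 | 5 | 3

Group enrollments by course.
Per group compute: MIN(credits), MAX(credits), COUNT(*).
HAVING: drop groups with fewer than 2 rows.
  AR120: ids {5, 6, 13} → MIN(credits)=2, MAX(credits)=5, COUNT(*)=3
  EC200: ids {1, 3, 7, 9} → MIN(credits)=1, MAX(credits)=5, COUNT(*)=4
  EN101: ids {4, 8, 12} → MIN(credits)=1, MAX(credits)=4, COUNT(*)=3
  PH150: ids {2, 10, 11} → MIN(credits)=2, MAX(credits)=5, COUNT(*)=3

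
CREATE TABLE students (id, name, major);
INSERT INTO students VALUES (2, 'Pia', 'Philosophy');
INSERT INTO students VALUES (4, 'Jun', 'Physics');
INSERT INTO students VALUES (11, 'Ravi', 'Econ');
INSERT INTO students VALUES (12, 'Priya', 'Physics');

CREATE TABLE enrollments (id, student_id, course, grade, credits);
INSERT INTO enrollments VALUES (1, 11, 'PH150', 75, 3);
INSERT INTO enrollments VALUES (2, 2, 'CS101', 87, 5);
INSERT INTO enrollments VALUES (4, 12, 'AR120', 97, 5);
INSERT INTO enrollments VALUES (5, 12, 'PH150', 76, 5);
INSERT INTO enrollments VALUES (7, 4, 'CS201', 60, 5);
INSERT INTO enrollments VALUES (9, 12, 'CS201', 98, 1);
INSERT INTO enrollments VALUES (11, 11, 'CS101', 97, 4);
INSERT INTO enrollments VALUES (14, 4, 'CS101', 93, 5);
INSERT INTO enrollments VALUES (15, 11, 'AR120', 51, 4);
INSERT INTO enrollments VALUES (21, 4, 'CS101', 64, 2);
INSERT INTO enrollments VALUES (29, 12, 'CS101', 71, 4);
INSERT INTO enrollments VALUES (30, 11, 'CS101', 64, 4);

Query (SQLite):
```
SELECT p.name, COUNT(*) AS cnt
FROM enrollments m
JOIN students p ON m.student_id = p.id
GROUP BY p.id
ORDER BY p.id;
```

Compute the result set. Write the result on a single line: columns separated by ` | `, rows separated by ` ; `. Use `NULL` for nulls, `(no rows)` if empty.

Pia | 1 ; Jun | 3 ; Ravi | 4 ; Priya | 4

Join each enrollments row to its students via student_id.
Group joined rows by students.id; compute COUNT(*) per group.
  2: ids {2} → COUNT(*)=1
  4: ids {7, 14, 21} → COUNT(*)=3
  11: ids {1, 11, 15, 30} → COUNT(*)=4
  12: ids {4, 5, 9, 29} → COUNT(*)=4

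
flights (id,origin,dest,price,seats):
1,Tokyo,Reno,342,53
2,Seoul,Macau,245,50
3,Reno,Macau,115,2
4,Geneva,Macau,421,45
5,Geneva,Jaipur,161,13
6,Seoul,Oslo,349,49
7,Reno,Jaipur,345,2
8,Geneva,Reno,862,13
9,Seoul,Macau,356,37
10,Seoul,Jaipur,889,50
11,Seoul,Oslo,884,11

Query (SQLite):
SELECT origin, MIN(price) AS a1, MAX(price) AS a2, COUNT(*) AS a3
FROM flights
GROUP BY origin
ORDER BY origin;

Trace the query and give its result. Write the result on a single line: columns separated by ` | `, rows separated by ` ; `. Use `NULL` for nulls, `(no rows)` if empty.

Geneva | 161 | 862 | 3 ; Reno | 115 | 345 | 2 ; Seoul | 245 | 889 | 5 ; Tokyo | 342 | 342 | 1

Group flights by origin.
Per group compute: MIN(price), MAX(price), COUNT(*).
  Geneva: ids {4, 5, 8} → MIN(price)=161, MAX(price)=862, COUNT(*)=3
  Reno: ids {3, 7} → MIN(price)=115, MAX(price)=345, COUNT(*)=2
  Seoul: ids {2, 6, 9, 10, 11} → MIN(price)=245, MAX(price)=889, COUNT(*)=5
  Tokyo: ids {1} → MIN(price)=342, MAX(price)=342, COUNT(*)=1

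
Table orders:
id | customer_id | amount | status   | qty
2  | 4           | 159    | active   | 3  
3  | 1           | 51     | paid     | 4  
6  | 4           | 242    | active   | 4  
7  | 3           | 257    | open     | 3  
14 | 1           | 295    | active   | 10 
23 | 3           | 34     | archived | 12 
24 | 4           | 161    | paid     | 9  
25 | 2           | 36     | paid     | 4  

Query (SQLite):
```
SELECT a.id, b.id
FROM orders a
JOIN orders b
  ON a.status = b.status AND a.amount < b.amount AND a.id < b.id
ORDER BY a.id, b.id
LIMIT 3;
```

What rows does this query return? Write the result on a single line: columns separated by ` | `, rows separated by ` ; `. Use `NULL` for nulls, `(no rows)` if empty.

2 | 6 ; 2 | 14 ; 3 | 24

Pairs (a,b) with same status, a.amount < b.amount, a.id < b.id.
status groups: active:{2,6,14} archived:{23} open:{7} paid:{3,24,25}
Ordered by (a.id, b.id); first 3.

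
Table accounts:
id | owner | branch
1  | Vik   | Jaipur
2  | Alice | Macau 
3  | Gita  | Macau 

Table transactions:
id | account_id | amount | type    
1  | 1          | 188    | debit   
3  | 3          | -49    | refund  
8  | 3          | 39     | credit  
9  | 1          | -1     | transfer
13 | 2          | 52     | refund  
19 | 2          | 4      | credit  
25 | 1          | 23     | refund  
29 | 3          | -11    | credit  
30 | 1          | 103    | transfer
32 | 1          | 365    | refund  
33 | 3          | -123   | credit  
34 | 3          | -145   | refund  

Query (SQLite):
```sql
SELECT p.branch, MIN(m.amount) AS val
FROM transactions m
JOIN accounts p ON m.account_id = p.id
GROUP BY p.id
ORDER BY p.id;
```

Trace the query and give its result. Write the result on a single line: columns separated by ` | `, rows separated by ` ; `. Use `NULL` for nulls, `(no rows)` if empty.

Join each transactions row to its accounts via account_id.
Group joined rows by accounts.id; compute MIN(m.amount) per group.
  1: ids {1, 9, 25, 30, 32} → MIN(m.amount)=-1
  2: ids {13, 19} → MIN(m.amount)=4
  3: ids {3, 8, 29, 33, 34} → MIN(m.amount)=-145

Jaipur | -1 ; Macau | 4 ; Macau | -145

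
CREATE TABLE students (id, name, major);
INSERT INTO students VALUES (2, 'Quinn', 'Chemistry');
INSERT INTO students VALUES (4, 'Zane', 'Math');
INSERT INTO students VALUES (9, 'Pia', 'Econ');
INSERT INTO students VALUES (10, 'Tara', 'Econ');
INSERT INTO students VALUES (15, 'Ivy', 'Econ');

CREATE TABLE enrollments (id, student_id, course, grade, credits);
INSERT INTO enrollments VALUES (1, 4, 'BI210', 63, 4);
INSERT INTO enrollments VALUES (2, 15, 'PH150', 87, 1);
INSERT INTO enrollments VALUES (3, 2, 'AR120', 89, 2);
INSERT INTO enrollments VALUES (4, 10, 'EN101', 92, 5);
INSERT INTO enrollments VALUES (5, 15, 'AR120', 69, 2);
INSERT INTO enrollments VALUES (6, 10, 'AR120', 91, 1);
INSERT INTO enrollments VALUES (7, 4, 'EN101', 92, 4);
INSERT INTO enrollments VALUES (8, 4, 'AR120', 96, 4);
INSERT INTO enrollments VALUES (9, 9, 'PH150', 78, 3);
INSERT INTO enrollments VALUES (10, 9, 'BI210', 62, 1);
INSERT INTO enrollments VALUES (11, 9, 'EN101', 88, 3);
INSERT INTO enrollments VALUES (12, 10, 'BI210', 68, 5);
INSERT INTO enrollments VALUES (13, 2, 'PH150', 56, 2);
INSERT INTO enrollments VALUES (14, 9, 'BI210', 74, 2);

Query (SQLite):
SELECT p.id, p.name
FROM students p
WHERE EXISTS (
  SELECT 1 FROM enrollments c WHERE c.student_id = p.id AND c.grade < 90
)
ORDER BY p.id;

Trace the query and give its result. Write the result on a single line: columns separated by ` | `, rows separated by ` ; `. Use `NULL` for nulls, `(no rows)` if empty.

For each students row, check whether any enrollments with matching student_id has grade < 90.
Keep rows where that is true.

2 | Quinn ; 4 | Zane ; 9 | Pia ; 10 | Tara ; 15 | Ivy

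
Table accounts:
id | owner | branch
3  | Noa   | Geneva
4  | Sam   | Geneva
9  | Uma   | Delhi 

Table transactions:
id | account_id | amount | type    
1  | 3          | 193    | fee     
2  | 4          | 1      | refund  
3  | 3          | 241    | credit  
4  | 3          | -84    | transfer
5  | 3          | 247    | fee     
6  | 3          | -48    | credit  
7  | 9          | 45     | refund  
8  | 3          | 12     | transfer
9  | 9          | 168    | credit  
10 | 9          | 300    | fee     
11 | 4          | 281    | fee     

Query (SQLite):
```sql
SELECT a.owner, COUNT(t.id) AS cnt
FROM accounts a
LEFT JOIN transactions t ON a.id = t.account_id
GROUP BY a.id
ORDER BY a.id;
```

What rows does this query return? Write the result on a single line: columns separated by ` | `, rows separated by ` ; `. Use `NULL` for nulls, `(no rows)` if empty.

Noa | 6 ; Sam | 2 ; Uma | 3

LEFT JOIN keeps every accounts row; unmatched ones get NULL for transactions columns.
Group by accounts.id and compute COUNT(t.id). COUNT(col) of an all-NULL group is 0.
  3: ids {1, 3, 4, 5, 6, 8} → COUNT(t.id)=6
  4: ids {2, 11} → COUNT(t.id)=2
  9: ids {7, 9, 10} → COUNT(t.id)=3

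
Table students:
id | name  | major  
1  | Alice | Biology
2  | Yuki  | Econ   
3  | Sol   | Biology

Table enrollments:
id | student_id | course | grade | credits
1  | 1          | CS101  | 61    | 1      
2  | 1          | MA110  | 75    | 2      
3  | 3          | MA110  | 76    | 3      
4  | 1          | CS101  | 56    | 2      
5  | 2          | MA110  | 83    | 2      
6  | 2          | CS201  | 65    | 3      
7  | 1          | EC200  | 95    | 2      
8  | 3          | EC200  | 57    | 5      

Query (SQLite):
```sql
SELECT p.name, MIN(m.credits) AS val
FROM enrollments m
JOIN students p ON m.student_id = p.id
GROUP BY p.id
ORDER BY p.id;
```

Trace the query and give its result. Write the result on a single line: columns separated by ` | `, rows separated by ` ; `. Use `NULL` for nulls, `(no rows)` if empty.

Join each enrollments row to its students via student_id.
Group joined rows by students.id; compute MIN(m.credits) per group.
  1: ids {1, 2, 4, 7} → MIN(m.credits)=1
  2: ids {5, 6} → MIN(m.credits)=2
  3: ids {3, 8} → MIN(m.credits)=3

Alice | 1 ; Yuki | 2 ; Sol | 3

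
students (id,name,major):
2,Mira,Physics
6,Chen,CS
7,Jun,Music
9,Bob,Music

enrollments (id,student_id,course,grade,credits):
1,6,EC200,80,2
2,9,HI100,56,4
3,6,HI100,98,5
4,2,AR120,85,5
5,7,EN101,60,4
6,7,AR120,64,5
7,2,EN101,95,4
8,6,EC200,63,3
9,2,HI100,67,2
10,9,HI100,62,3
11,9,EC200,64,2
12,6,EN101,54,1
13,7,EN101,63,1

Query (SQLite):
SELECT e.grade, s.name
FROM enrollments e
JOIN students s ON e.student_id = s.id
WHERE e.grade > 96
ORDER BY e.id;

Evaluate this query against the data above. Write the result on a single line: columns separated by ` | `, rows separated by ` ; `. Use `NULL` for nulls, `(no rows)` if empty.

98 | Chen

Each enrollments row matches the students row where student_id = students.id.
Then keep rows with e.grade > 96.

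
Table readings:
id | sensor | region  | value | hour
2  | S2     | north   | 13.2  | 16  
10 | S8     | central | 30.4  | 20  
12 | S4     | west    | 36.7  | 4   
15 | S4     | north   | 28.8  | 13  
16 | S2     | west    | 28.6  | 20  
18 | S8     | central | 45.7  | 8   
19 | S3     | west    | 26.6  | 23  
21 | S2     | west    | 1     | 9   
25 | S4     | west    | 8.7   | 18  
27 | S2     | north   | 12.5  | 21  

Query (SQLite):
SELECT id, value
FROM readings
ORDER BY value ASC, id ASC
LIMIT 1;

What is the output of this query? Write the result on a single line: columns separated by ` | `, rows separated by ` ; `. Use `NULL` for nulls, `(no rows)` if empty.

21 | 1

Sort by value asc, tiebreak id asc: (1, id=21), (8.7, id=25), (12.5, id=27), (13.2, id=2) …. Take first 1.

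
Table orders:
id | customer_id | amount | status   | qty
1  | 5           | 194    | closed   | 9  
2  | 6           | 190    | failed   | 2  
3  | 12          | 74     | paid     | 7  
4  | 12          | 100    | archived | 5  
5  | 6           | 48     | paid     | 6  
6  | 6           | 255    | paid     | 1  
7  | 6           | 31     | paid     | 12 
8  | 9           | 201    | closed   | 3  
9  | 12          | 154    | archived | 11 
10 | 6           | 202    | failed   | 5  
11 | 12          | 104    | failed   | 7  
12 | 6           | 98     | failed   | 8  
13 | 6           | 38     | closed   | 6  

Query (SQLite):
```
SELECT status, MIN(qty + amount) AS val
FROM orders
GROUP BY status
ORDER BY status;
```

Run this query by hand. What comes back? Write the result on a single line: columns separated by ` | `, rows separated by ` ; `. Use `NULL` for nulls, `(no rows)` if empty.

For each row compute qty + amount.
Group by status; take MIN of the expression per group.
  archived: ids {4, 9} → MIN(qty + amount)=105
  closed: ids {1, 8, 13} → MIN(qty + amount)=44
  failed: ids {2, 10, 11, 12} → MIN(qty + amount)=106
  paid: ids {3, 5, 6, 7} → MIN(qty + amount)=43

archived | 105 ; closed | 44 ; failed | 106 ; paid | 43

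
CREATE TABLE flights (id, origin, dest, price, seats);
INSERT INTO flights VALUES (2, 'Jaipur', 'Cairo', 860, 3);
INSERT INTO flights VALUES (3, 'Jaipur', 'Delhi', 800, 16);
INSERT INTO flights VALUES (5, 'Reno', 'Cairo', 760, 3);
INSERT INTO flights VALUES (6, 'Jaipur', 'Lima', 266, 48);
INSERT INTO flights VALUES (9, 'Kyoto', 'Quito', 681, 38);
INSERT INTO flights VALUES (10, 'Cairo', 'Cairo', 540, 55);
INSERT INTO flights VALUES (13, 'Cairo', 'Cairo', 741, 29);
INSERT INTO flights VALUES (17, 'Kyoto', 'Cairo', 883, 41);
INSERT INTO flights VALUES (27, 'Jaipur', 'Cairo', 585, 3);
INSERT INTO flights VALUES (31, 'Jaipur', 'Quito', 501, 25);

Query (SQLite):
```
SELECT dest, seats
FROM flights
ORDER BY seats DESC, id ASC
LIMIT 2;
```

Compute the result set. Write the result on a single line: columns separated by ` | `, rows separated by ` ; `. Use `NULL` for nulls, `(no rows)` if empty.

Cairo | 55 ; Lima | 48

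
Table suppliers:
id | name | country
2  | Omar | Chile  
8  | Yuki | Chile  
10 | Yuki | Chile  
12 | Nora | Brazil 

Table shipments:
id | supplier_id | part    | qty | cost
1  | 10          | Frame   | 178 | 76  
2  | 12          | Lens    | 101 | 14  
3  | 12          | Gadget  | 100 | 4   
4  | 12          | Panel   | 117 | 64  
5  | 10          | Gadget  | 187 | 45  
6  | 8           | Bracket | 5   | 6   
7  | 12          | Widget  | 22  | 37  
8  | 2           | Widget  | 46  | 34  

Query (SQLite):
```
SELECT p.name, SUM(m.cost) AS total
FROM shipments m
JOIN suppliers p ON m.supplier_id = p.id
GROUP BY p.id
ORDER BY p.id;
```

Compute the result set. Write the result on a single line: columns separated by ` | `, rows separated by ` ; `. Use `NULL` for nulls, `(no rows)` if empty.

Omar | 34 ; Yuki | 6 ; Yuki | 121 ; Nora | 119

Join each shipments row to its suppliers via supplier_id.
Group joined rows by suppliers.id; compute SUM(m.cost) per group.
  2: ids {8} → SUM(m.cost)=34
  8: ids {6} → SUM(m.cost)=6
  10: ids {1, 5} → SUM(m.cost)=121
  12: ids {2, 3, 4, 7} → SUM(m.cost)=119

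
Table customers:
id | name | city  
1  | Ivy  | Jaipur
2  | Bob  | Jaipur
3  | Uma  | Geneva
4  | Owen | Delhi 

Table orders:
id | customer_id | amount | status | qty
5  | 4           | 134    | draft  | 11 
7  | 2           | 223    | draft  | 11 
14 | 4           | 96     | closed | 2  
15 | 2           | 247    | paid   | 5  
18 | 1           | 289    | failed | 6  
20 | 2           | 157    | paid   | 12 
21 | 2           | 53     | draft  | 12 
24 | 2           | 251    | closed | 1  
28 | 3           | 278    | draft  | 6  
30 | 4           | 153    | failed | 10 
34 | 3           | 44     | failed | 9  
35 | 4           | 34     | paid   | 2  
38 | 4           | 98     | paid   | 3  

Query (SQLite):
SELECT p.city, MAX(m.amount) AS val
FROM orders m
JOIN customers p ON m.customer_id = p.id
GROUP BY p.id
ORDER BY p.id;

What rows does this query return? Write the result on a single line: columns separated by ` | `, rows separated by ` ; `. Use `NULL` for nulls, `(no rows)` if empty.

Join each orders row to its customers via customer_id.
Group joined rows by customers.id; compute MAX(m.amount) per group.
  1: ids {18} → MAX(m.amount)=289
  2: ids {7, 15, 20, 21, 24} → MAX(m.amount)=251
  3: ids {28, 34} → MAX(m.amount)=278
  4: ids {5, 14, 30, 35, 38} → MAX(m.amount)=153

Jaipur | 289 ; Jaipur | 251 ; Geneva | 278 ; Delhi | 153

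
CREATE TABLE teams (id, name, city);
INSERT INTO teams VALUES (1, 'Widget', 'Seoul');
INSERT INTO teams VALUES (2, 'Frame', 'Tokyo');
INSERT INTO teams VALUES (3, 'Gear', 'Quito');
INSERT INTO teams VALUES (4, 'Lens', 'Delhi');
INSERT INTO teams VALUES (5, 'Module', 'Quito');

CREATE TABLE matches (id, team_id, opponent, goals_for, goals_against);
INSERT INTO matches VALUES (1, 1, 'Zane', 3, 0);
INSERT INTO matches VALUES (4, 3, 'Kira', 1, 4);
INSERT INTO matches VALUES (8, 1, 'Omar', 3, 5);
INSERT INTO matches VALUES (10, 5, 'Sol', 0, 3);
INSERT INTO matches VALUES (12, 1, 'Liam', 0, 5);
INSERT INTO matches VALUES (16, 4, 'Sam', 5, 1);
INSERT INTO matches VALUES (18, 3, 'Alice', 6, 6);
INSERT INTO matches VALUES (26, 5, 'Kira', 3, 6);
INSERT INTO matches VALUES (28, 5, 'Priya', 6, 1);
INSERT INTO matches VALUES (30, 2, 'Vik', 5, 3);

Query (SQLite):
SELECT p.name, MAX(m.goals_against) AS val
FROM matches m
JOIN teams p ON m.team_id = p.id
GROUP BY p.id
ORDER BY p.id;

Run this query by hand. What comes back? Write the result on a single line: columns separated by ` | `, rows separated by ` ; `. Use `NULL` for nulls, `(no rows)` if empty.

Widget | 5 ; Frame | 3 ; Gear | 6 ; Lens | 1 ; Module | 6

Join each matches row to its teams via team_id.
Group joined rows by teams.id; compute MAX(m.goals_against) per group.
  1: ids {1, 8, 12} → MAX(m.goals_against)=5
  2: ids {30} → MAX(m.goals_against)=3
  3: ids {4, 18} → MAX(m.goals_against)=6
  4: ids {16} → MAX(m.goals_against)=1
  5: ids {10, 26, 28} → MAX(m.goals_against)=6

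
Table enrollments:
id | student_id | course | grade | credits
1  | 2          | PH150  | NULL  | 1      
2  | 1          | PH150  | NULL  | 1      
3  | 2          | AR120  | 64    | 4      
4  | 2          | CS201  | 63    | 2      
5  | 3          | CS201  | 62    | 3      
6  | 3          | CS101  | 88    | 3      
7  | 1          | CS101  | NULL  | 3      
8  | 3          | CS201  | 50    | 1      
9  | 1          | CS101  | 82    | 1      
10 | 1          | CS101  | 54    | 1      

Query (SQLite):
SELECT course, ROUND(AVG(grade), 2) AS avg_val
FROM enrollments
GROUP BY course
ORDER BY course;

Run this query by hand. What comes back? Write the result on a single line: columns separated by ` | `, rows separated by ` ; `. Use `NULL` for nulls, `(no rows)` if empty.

AR120 | 64 ; CS101 | 74.67 ; CS201 | 58.33 ; PH150 | NULL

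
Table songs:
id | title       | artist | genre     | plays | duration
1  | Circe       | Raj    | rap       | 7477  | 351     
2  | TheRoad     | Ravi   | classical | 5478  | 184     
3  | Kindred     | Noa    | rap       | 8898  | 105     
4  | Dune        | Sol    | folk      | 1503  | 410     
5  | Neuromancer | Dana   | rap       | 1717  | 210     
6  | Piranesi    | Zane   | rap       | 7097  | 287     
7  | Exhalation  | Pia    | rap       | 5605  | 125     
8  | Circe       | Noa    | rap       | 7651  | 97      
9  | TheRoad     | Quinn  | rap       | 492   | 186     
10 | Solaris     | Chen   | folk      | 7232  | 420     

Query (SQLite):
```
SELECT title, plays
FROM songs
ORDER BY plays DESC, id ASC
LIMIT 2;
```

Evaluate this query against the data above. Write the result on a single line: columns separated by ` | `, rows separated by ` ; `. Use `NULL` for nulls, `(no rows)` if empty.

Kindred | 8898 ; Circe | 7651

Sort by plays desc, tiebreak id asc: (8898, id=3), (7651, id=8), (7477, id=1), (7232, id=10), (7097, id=6) …. Take first 2.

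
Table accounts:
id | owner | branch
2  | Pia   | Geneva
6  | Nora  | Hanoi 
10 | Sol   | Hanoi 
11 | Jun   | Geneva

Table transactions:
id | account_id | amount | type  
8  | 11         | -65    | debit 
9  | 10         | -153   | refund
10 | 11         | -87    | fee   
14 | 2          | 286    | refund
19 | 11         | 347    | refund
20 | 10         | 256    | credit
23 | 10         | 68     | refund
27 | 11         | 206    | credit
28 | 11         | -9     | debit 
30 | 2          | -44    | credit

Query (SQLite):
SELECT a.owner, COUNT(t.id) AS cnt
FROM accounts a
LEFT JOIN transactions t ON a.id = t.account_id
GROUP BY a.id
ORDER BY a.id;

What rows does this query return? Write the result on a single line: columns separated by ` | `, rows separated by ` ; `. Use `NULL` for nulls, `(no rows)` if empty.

LEFT JOIN keeps every accounts row; unmatched ones get NULL for transactions columns.
Group by accounts.id and compute COUNT(t.id). COUNT(col) of an all-NULL group is 0.
  2: ids {14, 30} → COUNT(t.id)=2
  6: ids {—} → COUNT(t.id)=0
  10: ids {9, 20, 23} → COUNT(t.id)=3
  11: ids {8, 10, 19, 27, 28} → COUNT(t.id)=5

Pia | 2 ; Nora | 0 ; Sol | 3 ; Jun | 5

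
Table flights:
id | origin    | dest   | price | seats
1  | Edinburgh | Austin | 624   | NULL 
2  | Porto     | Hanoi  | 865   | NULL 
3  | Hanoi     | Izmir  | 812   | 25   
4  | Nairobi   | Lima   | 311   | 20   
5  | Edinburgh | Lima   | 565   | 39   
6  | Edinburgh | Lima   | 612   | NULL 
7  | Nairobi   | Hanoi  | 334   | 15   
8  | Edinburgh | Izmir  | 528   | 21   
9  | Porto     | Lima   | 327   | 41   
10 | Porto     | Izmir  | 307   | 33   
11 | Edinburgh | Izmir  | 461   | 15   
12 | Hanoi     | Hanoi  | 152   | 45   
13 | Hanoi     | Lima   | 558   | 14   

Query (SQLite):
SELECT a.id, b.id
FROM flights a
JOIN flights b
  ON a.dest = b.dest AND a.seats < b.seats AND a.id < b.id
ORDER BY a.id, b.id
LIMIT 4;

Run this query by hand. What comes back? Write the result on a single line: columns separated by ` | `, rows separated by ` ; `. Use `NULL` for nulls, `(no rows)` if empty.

Pairs (a,b) with same dest, a.seats < b.seats, a.id < b.id.
dest groups: Austin:{1} Hanoi:{2,7,12} Izmir:{3,8,10,11} Lima:{4,5,6,9,13}
Ordered by (a.id, b.id); first 4.

3 | 10 ; 4 | 5 ; 4 | 9 ; 5 | 9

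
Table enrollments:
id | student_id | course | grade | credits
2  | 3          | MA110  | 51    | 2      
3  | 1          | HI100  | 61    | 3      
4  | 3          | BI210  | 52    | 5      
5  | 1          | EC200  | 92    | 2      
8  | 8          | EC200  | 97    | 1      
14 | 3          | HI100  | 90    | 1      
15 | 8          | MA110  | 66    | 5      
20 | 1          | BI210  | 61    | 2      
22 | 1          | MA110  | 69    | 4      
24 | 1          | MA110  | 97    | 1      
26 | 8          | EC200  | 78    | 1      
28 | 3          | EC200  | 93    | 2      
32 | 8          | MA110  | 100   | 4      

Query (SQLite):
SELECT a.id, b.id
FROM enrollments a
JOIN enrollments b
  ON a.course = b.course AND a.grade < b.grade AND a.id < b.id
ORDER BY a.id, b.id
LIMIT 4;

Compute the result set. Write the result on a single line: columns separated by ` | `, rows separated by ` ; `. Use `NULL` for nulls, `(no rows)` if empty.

2 | 15 ; 2 | 22 ; 2 | 24 ; 2 | 32

Pairs (a,b) with same course, a.grade < b.grade, a.id < b.id.
course groups: BI210:{4,20} EC200:{5,8,26,28} HI100:{3,14} MA110:{2,15,22,24,32}
Ordered by (a.id, b.id); first 4.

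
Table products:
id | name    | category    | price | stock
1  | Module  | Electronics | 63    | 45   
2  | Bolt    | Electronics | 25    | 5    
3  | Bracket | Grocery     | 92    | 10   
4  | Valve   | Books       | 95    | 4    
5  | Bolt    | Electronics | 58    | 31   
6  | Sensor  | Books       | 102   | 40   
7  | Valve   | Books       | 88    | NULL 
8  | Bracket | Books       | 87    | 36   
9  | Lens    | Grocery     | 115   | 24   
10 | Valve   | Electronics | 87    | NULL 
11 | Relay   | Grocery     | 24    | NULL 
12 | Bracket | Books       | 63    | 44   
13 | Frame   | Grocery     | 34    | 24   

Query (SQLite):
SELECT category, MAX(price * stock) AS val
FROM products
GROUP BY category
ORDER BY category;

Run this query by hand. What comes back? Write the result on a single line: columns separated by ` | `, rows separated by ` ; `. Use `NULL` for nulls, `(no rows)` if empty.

For each row compute price * stock.
Group by category; take MAX of the expression per group.
  Books: ids {4, 6, 7, 8, 12} → MAX(price * stock)=4080
  Electronics: ids {1, 2, 5, 10} → MAX(price * stock)=2835
  Grocery: ids {3, 9, 11, 13} → MAX(price * stock)=2760

Books | 4080 ; Electronics | 2835 ; Grocery | 2760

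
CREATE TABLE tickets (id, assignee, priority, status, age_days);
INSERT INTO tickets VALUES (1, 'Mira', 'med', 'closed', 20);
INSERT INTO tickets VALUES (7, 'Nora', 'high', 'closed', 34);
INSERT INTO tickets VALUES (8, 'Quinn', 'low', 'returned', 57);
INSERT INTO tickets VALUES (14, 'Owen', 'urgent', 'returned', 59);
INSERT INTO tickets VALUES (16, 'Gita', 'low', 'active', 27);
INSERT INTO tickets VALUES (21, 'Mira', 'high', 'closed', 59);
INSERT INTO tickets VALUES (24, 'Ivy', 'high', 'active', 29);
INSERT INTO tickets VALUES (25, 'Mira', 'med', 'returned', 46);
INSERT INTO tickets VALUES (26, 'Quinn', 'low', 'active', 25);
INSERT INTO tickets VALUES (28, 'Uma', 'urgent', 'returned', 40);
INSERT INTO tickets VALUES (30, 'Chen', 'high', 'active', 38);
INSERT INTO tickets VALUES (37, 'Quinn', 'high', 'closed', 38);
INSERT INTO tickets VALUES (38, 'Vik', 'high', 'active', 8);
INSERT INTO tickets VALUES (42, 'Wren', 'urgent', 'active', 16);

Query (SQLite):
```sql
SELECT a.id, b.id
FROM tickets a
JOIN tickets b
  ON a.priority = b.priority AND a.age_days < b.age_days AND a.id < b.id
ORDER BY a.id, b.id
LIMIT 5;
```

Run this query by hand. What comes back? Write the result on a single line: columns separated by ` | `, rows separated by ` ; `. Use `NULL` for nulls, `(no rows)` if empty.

1 | 25 ; 7 | 21 ; 7 | 30 ; 7 | 37 ; 24 | 30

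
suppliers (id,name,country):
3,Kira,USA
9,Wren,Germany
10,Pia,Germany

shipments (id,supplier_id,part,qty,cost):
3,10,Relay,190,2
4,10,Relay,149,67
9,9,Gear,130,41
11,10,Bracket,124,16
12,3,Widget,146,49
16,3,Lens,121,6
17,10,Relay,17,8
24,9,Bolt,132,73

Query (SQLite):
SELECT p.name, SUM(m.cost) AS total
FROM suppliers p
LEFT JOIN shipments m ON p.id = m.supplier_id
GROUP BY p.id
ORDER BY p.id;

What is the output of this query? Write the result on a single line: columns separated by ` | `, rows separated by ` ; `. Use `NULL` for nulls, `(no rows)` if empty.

LEFT JOIN keeps every suppliers row; unmatched ones get NULL for shipments columns.
Group by suppliers.id and compute SUM(m.cost). SUM over an all-NULL group is NULL.
  3: ids {12, 16} → SUM(m.cost)=55
  9: ids {9, 24} → SUM(m.cost)=114
  10: ids {3, 4, 11, 17} → SUM(m.cost)=93

Kira | 55 ; Wren | 114 ; Pia | 93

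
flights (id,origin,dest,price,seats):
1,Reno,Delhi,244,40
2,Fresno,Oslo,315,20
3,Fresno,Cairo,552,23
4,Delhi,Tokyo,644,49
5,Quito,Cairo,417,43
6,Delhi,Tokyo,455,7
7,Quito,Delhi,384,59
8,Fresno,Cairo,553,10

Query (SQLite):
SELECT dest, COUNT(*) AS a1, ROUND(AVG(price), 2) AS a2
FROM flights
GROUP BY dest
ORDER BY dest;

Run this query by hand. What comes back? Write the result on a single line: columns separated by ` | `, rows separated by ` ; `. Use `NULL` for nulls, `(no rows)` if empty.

Group flights by dest.
Per group compute: COUNT(*), ROUND(AVG(price), 2).
  Cairo: ids {3, 5, 8} → COUNT(*)=3, ROUND(AVG(price), 2)=507.33
  Delhi: ids {1, 7} → COUNT(*)=2, ROUND(AVG(price), 2)=314
  Oslo: ids {2} → COUNT(*)=1, ROUND(AVG(price), 2)=315
  Tokyo: ids {4, 6} → COUNT(*)=2, ROUND(AVG(price), 2)=549.5

Cairo | 3 | 507.33 ; Delhi | 2 | 314 ; Oslo | 1 | 315 ; Tokyo | 2 | 549.5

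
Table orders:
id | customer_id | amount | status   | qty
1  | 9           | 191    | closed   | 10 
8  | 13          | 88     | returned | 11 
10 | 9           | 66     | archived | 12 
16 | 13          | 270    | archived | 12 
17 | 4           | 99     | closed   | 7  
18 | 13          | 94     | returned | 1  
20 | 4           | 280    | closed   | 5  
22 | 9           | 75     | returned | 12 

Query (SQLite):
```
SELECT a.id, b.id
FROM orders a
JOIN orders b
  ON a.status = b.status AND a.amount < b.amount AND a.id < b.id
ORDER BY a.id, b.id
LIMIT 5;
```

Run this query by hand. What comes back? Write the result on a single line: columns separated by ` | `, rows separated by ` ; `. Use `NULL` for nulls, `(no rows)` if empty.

1 | 20 ; 8 | 18 ; 10 | 16 ; 17 | 20

Pairs (a,b) with same status, a.amount < b.amount, a.id < b.id.
status groups: archived:{10,16} closed:{1,17,20} returned:{8,18,22}
Ordered by (a.id, b.id); first 5.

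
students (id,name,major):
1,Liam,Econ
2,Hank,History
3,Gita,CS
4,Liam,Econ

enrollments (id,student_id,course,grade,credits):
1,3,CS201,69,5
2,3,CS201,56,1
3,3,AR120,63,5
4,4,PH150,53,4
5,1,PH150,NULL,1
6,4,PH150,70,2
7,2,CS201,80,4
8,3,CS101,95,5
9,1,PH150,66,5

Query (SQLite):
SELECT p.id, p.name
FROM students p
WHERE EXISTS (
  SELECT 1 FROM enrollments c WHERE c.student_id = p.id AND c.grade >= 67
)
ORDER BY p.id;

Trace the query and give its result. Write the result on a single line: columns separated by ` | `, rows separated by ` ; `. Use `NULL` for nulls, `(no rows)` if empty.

For each students row, check whether any enrollments with matching student_id has grade >= 67.
Keep rows where that is true.

2 | Hank ; 3 | Gita ; 4 | Liam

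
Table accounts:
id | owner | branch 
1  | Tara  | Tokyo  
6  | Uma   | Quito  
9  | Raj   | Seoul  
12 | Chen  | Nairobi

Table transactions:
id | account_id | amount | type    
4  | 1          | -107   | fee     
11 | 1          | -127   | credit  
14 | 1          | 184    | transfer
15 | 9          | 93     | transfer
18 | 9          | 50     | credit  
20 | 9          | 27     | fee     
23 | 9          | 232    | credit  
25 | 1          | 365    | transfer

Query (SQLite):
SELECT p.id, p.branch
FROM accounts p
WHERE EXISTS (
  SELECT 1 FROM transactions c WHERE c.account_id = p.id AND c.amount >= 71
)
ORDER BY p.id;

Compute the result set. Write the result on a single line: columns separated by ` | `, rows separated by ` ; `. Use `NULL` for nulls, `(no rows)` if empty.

1 | Tokyo ; 9 | Seoul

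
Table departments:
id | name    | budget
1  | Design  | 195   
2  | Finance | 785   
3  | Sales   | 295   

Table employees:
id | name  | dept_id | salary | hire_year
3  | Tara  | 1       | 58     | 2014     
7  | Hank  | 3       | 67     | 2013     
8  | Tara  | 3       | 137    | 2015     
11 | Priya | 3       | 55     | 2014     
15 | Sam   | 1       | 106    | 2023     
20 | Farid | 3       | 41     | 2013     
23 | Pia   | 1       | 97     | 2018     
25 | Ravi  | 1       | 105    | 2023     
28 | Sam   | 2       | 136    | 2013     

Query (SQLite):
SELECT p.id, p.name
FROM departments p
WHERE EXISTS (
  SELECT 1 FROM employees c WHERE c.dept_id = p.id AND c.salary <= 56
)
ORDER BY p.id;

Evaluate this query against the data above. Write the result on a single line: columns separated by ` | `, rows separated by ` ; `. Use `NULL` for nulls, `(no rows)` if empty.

For each departments row, check whether any employees with matching dept_id has salary <= 56.
Keep rows where that is true.

3 | Sales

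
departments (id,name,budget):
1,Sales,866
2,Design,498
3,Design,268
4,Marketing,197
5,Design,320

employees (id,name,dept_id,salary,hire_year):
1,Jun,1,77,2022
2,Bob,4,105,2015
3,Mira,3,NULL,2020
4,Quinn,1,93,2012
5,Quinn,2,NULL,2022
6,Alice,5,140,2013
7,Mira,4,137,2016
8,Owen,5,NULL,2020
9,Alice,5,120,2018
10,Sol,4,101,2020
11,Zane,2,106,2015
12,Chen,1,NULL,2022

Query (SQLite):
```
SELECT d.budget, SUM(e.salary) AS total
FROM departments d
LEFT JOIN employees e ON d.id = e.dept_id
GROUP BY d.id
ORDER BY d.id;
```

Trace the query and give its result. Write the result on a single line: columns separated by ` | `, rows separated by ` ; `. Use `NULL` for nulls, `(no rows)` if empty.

866 | 170 ; 498 | 106 ; 268 | NULL ; 197 | 343 ; 320 | 260

LEFT JOIN keeps every departments row; unmatched ones get NULL for employees columns.
Group by departments.id and compute SUM(e.salary). SUM over an all-NULL group is NULL.
  1: ids {1, 4, 12} → SUM(e.salary)=170
  2: ids {5, 11} → SUM(e.salary)=106
  3: ids {3} → SUM(e.salary)=NULL
  4: ids {2, 7, 10} → SUM(e.salary)=343
  5: ids {6, 8, 9} → SUM(e.salary)=260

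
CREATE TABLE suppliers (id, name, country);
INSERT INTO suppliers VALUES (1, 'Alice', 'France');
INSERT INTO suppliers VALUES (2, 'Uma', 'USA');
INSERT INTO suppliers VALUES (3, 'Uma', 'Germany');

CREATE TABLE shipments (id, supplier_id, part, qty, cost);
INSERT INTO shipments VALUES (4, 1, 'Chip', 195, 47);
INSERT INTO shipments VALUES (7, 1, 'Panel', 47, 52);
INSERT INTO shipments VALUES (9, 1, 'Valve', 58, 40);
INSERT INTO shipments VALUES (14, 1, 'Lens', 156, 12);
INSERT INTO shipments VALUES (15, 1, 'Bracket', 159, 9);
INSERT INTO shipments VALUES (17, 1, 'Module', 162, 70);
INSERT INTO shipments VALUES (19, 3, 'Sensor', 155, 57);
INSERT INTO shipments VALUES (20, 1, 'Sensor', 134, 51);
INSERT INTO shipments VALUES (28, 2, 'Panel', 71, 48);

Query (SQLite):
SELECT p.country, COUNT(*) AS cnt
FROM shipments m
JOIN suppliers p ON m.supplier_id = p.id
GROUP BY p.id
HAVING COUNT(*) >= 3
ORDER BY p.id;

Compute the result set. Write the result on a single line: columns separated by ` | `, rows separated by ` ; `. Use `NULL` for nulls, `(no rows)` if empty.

Join each shipments row to its suppliers via supplier_id.
Group joined rows by suppliers.id; compute COUNT(*) per group.
HAVING: keep groups with count ≥ 3.
  1: ids {4, 7, 9, 14, 15, 17, 20} → COUNT(*)=7
  2: ids {28} → COUNT(*)=1
  3: ids {19} → COUNT(*)=1

France | 7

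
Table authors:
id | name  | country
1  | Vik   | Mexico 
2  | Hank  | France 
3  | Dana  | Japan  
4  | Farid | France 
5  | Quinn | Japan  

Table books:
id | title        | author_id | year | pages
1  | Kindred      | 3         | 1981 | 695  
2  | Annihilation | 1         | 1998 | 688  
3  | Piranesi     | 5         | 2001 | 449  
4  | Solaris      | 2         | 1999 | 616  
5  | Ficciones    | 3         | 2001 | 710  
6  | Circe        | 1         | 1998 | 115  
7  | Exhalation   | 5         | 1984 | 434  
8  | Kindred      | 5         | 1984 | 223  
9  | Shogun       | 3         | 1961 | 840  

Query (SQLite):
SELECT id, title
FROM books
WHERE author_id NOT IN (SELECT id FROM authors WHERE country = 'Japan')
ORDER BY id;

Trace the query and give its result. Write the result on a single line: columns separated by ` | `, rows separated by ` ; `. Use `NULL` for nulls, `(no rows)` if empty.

Inner query: authors.id where country = 'Japan'.
Outer: keep books rows whose author_id is not in that set.
Inner query → {3, 5}

2 | Annihilation ; 4 | Solaris ; 6 | Circe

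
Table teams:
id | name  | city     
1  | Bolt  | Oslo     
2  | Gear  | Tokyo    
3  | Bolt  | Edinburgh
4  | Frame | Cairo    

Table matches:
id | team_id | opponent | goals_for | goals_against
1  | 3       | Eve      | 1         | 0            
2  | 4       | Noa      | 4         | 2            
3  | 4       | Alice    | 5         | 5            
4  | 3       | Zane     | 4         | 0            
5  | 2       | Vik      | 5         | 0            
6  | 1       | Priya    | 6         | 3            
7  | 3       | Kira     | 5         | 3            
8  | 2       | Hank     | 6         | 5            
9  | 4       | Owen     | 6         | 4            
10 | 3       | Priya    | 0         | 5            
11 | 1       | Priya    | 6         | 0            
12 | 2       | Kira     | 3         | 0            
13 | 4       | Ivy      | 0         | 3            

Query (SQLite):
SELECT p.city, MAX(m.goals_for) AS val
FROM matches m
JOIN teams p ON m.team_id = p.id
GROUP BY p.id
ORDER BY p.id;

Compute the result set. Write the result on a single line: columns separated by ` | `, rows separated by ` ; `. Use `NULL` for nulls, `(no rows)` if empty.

Join each matches row to its teams via team_id.
Group joined rows by teams.id; compute MAX(m.goals_for) per group.
  1: ids {6, 11} → MAX(m.goals_for)=6
  2: ids {5, 8, 12} → MAX(m.goals_for)=6
  3: ids {1, 4, 7, 10} → MAX(m.goals_for)=5
  4: ids {2, 3, 9, 13} → MAX(m.goals_for)=6

Oslo | 6 ; Tokyo | 6 ; Edinburgh | 5 ; Cairo | 6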